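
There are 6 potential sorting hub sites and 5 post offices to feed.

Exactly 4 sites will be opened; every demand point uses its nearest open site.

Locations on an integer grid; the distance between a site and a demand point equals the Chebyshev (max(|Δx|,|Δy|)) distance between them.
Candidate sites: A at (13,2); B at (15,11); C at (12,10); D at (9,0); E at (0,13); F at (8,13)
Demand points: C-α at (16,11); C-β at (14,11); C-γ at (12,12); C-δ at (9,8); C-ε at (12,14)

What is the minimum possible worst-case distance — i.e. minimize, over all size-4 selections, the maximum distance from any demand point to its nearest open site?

3

Open {A, B, C, D}.
  Farthest demand point is C-δ at distance 3 (to C); all others are ≤ 3.
With {A, B, C, E} the worst case is 3.
With {A, B, C, F} the worst case is 3.
No size-4 selection achieves below 3.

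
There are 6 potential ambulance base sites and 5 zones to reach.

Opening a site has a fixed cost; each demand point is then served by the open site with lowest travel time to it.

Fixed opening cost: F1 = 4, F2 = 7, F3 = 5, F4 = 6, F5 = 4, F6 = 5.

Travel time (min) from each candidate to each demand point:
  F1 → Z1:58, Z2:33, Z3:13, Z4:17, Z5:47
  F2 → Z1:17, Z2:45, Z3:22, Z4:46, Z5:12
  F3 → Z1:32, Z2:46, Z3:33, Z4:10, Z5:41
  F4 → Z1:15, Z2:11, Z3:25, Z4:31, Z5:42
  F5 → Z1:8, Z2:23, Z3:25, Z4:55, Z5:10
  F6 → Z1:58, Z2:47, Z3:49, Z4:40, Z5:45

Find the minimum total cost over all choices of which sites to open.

71

Open {F1, F3, F4, F5}: assign each demand point to its cheapest open site.
  Z1→F5 8, Z2→F4 11, Z3→F1 13, Z4→F3 10, Z5→F5 10
  travel time 52, fixed 19 → total 71.
Compare {F1, F4, F5}: travel time 59 + fixed 14 = 73.
Compare {F1, F3, F4, F5, F6}: travel time 52 + fixed 24 = 76.
Compare {F1, F3, F5}: travel time 64 + fixed 13 = 77.
All other subsets cost ≥ 73. Minimum total cost: 71.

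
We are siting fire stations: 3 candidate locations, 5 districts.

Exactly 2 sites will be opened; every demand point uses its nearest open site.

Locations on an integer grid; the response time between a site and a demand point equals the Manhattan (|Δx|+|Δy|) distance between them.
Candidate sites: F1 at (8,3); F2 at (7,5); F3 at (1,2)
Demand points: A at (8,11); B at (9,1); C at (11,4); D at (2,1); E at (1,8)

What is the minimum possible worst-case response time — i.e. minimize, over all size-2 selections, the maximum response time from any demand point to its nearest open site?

7

Open {F2, F3}.
  Farthest demand point is A at response time 7 (to F2); all others are ≤ 7.
With {F1, F3} the worst case is 8.
With {F1, F2} the worst case is 9.
No size-2 selection achieves below 7.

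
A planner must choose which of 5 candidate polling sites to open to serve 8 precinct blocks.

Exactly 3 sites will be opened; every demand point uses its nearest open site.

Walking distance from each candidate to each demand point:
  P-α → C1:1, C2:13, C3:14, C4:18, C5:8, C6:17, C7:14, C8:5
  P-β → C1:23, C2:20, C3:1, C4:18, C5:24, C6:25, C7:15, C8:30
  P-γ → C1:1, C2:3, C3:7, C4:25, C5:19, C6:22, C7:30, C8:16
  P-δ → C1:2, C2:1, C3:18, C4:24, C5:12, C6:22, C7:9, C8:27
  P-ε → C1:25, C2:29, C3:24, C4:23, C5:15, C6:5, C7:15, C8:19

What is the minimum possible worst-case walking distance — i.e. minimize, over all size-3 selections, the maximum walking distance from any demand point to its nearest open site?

18

Open {P-α, P-β, P-γ}.
  Farthest demand point is C4 at walking distance 18 (to P-α); all others are ≤ 18.
With {P-α, P-β, P-δ} the worst case is 18.
With {P-α, P-β, P-ε} the worst case is 18.
No size-3 selection achieves below 18.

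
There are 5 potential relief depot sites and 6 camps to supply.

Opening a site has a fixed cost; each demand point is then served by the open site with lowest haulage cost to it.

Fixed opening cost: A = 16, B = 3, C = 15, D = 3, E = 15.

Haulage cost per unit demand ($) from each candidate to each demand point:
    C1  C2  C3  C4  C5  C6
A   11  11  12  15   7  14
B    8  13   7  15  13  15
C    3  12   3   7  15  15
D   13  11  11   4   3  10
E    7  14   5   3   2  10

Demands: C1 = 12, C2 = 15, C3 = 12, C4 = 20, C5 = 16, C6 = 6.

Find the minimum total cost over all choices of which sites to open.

422

Open {C, D, E}: assign each demand point to its cheapest open site.
  C1→C 12×3=36, C2→D 15×11=165, C3→C 12×3=36, C4→E 20×3=60, C5→E 16×2=32, C6→D 6×10=60
  haulage cost 389, fixed 33 → total 422.
Compare {B, C, D, E}: haulage cost 389 + fixed 36 = 425.
Compare {C, E}: haulage cost 404 + fixed 30 = 434.
Compare {A, C, E}: haulage cost 389 + fixed 46 = 435.
All other subsets cost ≥ 425. Minimum total cost: 422.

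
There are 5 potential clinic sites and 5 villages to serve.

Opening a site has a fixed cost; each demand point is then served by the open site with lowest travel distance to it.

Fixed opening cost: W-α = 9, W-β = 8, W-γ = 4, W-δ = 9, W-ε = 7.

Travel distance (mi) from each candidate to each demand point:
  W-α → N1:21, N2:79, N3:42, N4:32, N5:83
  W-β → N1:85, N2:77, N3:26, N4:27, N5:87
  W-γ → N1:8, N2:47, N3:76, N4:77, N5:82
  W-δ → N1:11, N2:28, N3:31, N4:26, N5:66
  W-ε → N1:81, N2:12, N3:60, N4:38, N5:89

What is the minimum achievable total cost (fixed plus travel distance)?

162

Open {W-δ, W-ε}: assign each demand point to its cheapest open site.
  N1→W-δ 11, N2→W-ε 12, N3→W-δ 31, N4→W-δ 26, N5→W-δ 66
  travel distance 146, fixed 16 → total 162.
Compare {W-γ, W-δ, W-ε}: travel distance 143 + fixed 20 = 163.
Compare {W-β, W-δ, W-ε}: travel distance 141 + fixed 24 = 165.
Compare {W-β, W-γ, W-δ, W-ε}: travel distance 138 + fixed 28 = 166.
All other subsets cost ≥ 163. Minimum total cost: 162.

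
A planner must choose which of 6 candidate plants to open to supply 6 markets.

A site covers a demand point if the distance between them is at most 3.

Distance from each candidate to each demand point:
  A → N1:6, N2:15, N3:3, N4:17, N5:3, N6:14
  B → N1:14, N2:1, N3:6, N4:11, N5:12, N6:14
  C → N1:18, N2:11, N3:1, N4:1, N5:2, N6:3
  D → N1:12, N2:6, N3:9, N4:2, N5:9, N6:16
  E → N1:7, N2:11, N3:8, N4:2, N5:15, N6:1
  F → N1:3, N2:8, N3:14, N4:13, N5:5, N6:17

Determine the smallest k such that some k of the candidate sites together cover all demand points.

3

Coverage sets (demand points within 3 of each site):
  A: {N3, N5}
  B: {N2}
  C: {N3, N4, N5, N6}
  D: {N4}
  E: {N4, N6}
  F: {N1}
No 2 sites suffice: every size-2 union leaves at least one demand point uncovered.
But {B, C, F} covers everything, so the minimum is 3.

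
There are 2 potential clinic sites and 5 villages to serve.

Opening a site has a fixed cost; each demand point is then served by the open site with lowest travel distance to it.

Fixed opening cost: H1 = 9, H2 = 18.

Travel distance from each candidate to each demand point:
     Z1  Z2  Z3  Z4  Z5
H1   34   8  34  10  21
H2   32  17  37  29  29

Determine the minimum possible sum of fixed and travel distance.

116

Open {H1}: assign each demand point to its cheapest open site.
  Z1→H1 34, Z2→H1 8, Z3→H1 34, Z4→H1 10, Z5→H1 21
  travel distance 107, fixed 9 → total 116.
Compare {H1, H2}: travel distance 105 + fixed 27 = 132.
Compare {H2}: travel distance 144 + fixed 18 = 162.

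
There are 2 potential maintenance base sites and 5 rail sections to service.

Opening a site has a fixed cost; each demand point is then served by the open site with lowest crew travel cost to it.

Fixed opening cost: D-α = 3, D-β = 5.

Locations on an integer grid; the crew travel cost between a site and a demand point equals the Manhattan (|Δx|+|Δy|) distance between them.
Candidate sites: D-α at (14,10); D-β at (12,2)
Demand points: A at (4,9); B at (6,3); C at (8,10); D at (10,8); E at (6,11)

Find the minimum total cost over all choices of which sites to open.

47

Open {D-α, D-β}: assign each demand point to its cheapest open site.
  A→D-α 11, B→D-β 7, C→D-α 6, D→D-α 6, E→D-α 9
  crew travel cost 39, fixed 8 → total 47.
Compare {D-α}: crew travel cost 47 + fixed 3 = 50.
Compare {D-β}: crew travel cost 57 + fixed 5 = 62.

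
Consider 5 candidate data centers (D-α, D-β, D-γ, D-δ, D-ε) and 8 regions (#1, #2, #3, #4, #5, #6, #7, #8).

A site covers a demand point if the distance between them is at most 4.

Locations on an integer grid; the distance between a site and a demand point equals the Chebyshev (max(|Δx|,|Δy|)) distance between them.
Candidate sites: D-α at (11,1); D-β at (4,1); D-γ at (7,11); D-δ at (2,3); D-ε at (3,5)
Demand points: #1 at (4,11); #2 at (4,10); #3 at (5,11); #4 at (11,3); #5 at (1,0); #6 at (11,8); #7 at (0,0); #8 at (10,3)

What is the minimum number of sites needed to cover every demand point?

Coverage sets (demand points within 4 of each site):
  D-α: {#4, #8}
  D-β: {#5, #7}
  D-γ: {#1, #2, #3, #6}
  D-δ: {#5, #7}
  D-ε: {}
No 2 sites suffice: every size-2 union leaves at least one demand point uncovered.
But {D-α, D-β, D-γ} covers everything, so the minimum is 3.

3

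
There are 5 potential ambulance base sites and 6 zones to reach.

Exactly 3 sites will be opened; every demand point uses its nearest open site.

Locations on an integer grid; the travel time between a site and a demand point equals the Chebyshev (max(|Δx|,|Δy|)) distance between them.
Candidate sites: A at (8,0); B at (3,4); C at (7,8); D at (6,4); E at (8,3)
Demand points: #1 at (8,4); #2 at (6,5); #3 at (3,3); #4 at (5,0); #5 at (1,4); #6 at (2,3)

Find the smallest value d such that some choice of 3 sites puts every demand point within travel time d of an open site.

3

Open {A, B, D}.
  Farthest demand point is #4 at travel time 3 (to A); all others are ≤ 3.
With {A, B, E} the worst case is 3.
With {B, C, E} the worst case is 3.
No size-3 selection achieves below 3.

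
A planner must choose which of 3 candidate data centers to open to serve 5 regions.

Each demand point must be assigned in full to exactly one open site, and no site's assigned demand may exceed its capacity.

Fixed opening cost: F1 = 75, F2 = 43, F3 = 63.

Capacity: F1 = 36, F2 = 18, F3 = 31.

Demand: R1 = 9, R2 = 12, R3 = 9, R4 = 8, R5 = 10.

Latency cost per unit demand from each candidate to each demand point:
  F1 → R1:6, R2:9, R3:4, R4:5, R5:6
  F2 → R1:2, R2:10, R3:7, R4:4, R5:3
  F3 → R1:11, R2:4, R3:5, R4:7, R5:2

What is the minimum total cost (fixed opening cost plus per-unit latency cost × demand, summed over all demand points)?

Open {F2, F3}; cheapest assignment that respects the capacities:
  F2 (cap 18, load 17): R1, R4 — cost 9×2 + 8×4 = 50
  F3 (cap 31, load 31): R2, R3, R5 — cost 12×4 + 9×5 + 10×2 = 113
  Shipping 163, fixed 106 → total 269.
  Any other capacity-feasible assignment to {F2, F3} ships for at least 163.
Compare {F1, F2, F3}: its best feasible assignment gives total 335.
Compare {F1, F3}: its best feasible assignment gives total 336.
Every other set of open sites that can feasibly serve all demand totals ≥ 335 even under its best assignment. Minimum: 269.

269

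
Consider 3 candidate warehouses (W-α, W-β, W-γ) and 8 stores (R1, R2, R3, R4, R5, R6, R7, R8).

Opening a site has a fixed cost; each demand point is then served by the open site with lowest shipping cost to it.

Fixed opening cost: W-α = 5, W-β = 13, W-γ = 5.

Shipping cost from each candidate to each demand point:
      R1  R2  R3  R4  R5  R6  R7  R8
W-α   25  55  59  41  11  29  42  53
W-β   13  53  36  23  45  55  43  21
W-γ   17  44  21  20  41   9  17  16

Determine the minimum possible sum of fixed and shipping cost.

165

Open {W-α, W-γ}: assign each demand point to its cheapest open site.
  R1→W-γ 17, R2→W-γ 44, R3→W-γ 21, R4→W-γ 20, R5→W-α 11, R6→W-γ 9, R7→W-γ 17, R8→W-γ 16
  shipping cost 155, fixed 10 → total 165.
Compare {W-α, W-β, W-γ}: shipping cost 151 + fixed 23 = 174.
Compare {W-γ}: shipping cost 185 + fixed 5 = 190.
Compare {W-β, W-γ}: shipping cost 181 + fixed 18 = 199.
All other subsets cost ≥ 174. Minimum total cost: 165.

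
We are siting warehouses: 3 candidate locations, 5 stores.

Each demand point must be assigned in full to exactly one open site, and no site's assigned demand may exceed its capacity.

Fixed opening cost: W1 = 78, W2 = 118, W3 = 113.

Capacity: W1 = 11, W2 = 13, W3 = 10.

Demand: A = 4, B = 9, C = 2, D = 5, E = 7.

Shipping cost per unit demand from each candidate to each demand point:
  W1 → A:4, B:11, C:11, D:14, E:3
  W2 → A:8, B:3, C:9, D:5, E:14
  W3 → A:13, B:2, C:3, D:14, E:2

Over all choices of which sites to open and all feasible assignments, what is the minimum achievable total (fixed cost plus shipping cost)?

Open {W1, W2, W3}; cheapest assignment that respects the capacities:
  W1 (cap 11, load 11): A, E — cost 4×4 + 7×3 = 37
  W2 (cap 13, load 7): C, D — cost 2×9 + 5×5 = 43
  W3 (cap 10, load 9): B — cost 9×2 = 18
  Shipping 98, fixed 309 → total 407.
  Any other capacity-feasible assignment to {W1, W2, W3} ships for at least 98.
Total demand is 27 and no other set of sites has combined capacity ≥ 27, so {W1, W2, W3} is the only feasible choice of open sites. Minimum: 407.

407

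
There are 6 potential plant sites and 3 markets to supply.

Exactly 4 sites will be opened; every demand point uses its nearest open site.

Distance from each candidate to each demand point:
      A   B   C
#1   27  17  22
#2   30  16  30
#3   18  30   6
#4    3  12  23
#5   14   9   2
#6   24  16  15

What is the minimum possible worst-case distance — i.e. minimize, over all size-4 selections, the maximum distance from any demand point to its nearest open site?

9

Open {#1, #2, #4, #5}.
  Farthest demand point is B at distance 9 (to #5); all others are ≤ 9.
With {#1, #3, #4, #5} the worst case is 9.
With {#1, #4, #5, #6} the worst case is 9.
No size-4 selection achieves below 9.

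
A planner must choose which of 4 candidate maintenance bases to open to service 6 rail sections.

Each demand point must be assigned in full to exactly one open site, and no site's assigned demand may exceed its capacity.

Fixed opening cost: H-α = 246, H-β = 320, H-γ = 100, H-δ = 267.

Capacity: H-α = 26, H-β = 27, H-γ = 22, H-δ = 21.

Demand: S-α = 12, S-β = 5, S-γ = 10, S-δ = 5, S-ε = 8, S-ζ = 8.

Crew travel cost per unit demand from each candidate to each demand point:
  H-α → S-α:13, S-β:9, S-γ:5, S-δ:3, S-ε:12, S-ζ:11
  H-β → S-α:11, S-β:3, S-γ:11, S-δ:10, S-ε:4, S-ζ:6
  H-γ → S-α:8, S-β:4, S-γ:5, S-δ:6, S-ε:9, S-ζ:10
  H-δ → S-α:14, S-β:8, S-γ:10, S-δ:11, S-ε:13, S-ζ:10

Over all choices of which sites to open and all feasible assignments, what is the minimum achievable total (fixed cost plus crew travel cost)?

711

Open {H-β, H-γ}; cheapest assignment that respects the capacities:
  H-β (cap 27, load 26): S-β, S-δ, S-ε, S-ζ — cost 5×3 + 5×10 + 8×4 + 8×6 = 145
  H-γ (cap 22, load 22): S-α, S-γ — cost 12×8 + 10×5 = 146
  Shipping 291, fixed 420 → total 711.
  Any other capacity-feasible assignment to {H-β, H-γ} ships for at least 291.
Compare {H-α, H-γ}: its best feasible assignment gives total 726.
Compare {H-α, H-β}: its best feasible assignment gives total 898.
Every other set of open sites that can feasibly serve all demand totals ≥ 726 even under its best assignment. Minimum: 711.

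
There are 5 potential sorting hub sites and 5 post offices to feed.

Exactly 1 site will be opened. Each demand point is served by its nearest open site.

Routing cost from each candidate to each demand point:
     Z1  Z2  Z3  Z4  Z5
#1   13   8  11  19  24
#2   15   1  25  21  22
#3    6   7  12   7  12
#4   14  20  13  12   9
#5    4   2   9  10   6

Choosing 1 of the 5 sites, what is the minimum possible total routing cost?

31

Open {#5}.
  Z1→#5 4, Z2→#5 2, Z3→#5 9, Z4→#5 10, Z5→#5 6  ⇒ total 31.
Compare {#3}: total 44.
Compare {#4}: total 68.
No size-1 selection does better; minimum is 31.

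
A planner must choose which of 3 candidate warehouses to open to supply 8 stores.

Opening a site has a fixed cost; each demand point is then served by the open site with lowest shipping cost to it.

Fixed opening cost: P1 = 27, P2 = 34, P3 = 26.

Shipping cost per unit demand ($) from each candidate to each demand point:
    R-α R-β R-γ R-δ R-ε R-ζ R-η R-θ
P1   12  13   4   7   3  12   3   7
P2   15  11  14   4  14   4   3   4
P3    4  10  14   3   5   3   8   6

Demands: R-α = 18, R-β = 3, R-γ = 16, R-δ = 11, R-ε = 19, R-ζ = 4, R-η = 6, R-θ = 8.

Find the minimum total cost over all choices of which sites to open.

Open {P1, P3}: assign each demand point to its cheapest open site.
  R-α→P3 18×4=72, R-β→P3 3×10=30, R-γ→P1 16×4=64, R-δ→P3 11×3=33, R-ε→P1 19×3=57, R-ζ→P3 4×3=12, R-η→P1 6×3=18, R-θ→P3 8×6=48
  shipping cost 334, fixed 53 → total 387.
Compare {P1, P2, P3}: shipping cost 318 + fixed 87 = 405.
Compare {P1, P2}: shipping cost 480 + fixed 61 = 541.
Compare {P2, P3}: shipping cost 516 + fixed 60 = 576.
All other subsets cost ≥ 405. Minimum total cost: 387.

387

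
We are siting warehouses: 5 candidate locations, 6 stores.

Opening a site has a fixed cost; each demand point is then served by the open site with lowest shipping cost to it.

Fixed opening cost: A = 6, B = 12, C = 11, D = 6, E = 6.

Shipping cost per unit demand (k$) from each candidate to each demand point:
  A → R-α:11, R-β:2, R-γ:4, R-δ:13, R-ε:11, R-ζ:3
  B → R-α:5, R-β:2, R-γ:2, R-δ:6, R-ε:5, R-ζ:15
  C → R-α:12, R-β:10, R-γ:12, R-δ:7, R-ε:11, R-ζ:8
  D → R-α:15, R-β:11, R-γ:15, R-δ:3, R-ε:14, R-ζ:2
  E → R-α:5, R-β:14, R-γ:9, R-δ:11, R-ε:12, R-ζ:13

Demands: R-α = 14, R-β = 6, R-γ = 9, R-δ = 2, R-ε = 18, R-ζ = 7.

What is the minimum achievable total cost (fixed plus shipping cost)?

Open {B, D}: assign each demand point to its cheapest open site.
  R-α→B 14×5=70, R-β→B 6×2=12, R-γ→B 9×2=18, R-δ→D 2×3=6, R-ε→B 18×5=90, R-ζ→D 7×2=14
  shipping cost 210, fixed 18 → total 228.
Compare {A, B, D}: shipping cost 210 + fixed 24 = 234.
Compare {B, D, E}: shipping cost 210 + fixed 24 = 234.
Compare {B, C, D}: shipping cost 210 + fixed 29 = 239.
All other subsets cost ≥ 234. Minimum total cost: 228.

228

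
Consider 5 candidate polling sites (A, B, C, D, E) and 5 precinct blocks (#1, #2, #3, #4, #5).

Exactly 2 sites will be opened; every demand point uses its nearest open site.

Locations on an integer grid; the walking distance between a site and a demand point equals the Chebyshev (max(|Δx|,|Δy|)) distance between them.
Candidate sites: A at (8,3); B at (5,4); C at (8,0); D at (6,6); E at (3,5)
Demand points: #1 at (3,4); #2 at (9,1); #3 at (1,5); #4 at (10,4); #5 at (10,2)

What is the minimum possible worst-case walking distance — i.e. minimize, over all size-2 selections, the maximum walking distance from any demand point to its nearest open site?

2

Open {A, E}.
  Farthest demand point is #2 at walking distance 2 (to A); all others are ≤ 2.
With {A, B} the worst case is 4.
With {B, C} the worst case is 4.
No size-2 selection achieves below 2.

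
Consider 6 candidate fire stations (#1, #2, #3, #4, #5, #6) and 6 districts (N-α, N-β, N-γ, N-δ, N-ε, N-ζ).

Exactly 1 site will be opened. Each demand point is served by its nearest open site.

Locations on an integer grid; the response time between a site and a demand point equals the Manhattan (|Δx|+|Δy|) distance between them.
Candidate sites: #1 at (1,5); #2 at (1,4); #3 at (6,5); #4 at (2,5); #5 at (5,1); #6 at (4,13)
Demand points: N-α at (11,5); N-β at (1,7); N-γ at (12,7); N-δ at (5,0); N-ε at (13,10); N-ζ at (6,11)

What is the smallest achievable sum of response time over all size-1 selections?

44

Open {#3}.
  N-α→#3 5, N-β→#3 7, N-γ→#3 8, N-δ→#3 6, N-ε→#3 12, N-ζ→#3 6  ⇒ total 44.
Compare {#4}: total 58.
Compare {#1}: total 62.
No size-1 selection does better; minimum is 44.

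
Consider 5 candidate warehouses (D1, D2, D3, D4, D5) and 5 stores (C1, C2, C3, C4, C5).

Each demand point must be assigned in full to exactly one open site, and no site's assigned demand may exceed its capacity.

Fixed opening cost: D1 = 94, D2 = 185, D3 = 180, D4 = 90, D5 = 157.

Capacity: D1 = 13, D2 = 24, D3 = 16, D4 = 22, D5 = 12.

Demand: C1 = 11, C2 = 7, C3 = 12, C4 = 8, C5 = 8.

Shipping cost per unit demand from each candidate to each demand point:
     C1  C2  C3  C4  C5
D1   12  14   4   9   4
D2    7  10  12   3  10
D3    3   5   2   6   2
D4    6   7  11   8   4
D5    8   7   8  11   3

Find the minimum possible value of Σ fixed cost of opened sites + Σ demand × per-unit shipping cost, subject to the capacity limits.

591

Open {D1, D3, D4}; cheapest assignment that respects the capacities:
  D1 (cap 13, load 12): C3 — cost 12×4 = 48
  D3 (cap 16, load 16): C4, C5 — cost 8×6 + 8×2 = 64
  D4 (cap 22, load 18): C1, C2 — cost 11×6 + 7×7 = 115
  Shipping 227, fixed 364 → total 591.
  Any other capacity-feasible assignment to {D1, D3, D4} ships for at least 227.
Compare {D1, D2, D4}: its best feasible assignment gives total 599.
Compare {D1, D2, D3}: its best feasible assignment gives total 659.
Every other set of open sites that can feasibly serve all demand totals ≥ 599 even under its best assignment. Minimum: 591.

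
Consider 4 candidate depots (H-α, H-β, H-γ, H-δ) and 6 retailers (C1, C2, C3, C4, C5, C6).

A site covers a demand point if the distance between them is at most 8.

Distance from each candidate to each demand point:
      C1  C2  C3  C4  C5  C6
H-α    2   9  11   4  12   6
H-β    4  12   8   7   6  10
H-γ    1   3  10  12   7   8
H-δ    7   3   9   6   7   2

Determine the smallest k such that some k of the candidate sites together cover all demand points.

Coverage sets (demand points within 8 of each site):
  H-α: {C1, C4, C6}
  H-β: {C1, C3, C4, C5}
  H-γ: {C1, C2, C5, C6}
  H-δ: {C1, C2, C4, C5, C6}
No single site covers all 6 demand points.
But {H-β, H-γ} covers everything, so the minimum is 2.

2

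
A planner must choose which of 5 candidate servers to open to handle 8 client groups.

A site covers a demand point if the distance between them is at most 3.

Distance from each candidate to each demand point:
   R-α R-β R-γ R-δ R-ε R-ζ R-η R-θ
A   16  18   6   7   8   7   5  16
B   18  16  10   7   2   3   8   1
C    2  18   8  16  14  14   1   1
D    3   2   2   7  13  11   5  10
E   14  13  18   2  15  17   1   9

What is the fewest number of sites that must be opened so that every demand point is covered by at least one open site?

3

Coverage sets (demand points within 3 of each site):
  A: {}
  B: {R-ε, R-ζ, R-θ}
  C: {R-α, R-η, R-θ}
  D: {R-α, R-β, R-γ}
  E: {R-δ, R-η}
No 2 sites suffice: every size-2 union leaves at least one demand point uncovered.
But {B, D, E} covers everything, so the minimum is 3.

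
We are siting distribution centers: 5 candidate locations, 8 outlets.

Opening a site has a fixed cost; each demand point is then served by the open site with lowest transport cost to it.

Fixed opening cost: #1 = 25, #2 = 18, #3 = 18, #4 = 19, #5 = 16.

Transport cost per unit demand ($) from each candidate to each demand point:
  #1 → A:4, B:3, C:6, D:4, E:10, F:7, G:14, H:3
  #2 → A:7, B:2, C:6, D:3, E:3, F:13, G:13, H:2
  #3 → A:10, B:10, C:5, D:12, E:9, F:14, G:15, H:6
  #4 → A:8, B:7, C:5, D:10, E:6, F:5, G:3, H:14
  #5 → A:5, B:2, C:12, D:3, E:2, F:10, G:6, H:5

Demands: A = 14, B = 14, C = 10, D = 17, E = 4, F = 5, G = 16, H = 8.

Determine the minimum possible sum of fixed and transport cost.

348

Open {#1, #2, #4}: assign each demand point to its cheapest open site.
  A→#1 14×4=56, B→#2 14×2=28, C→#4 10×5=50, D→#2 17×3=51, E→#2 4×3=12, F→#4 5×5=25, G→#4 16×3=48, H→#2 8×2=16
  transport cost 286, fixed 62 → total 348.
Compare {#2, #4, #5}: transport cost 296 + fixed 53 = 349.
Compare {#1, #4, #5}: transport cost 290 + fixed 60 = 350.
Compare {#4, #5}: transport cost 320 + fixed 35 = 355.
All other subsets cost ≥ 349. Minimum total cost: 348.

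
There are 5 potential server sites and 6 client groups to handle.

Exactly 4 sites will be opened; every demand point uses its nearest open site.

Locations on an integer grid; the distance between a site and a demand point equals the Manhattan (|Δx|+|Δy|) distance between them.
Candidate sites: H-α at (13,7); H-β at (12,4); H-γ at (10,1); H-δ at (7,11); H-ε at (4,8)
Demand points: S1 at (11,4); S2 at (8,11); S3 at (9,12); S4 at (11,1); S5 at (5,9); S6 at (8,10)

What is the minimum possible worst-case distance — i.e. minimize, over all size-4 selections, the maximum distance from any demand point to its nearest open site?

Open {H-β, H-γ, H-δ, H-ε}.
  Farthest demand point is S3 at distance 3 (to H-δ); all others are ≤ 3.
With {H-α, H-β, H-γ, H-δ} the worst case is 4.
With {H-α, H-β, H-δ, H-ε} the worst case is 4.
No size-4 selection achieves below 3.

3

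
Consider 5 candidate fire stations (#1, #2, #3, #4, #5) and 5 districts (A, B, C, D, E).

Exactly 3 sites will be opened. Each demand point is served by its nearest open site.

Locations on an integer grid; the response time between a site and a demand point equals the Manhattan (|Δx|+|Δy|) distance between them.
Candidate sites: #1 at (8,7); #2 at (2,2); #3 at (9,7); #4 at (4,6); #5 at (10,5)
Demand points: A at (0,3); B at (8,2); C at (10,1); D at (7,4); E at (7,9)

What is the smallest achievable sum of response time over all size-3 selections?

19

Open {#1, #2, #5}.
  A→#2 3, B→#1 5, C→#5 4, D→#1 4, E→#1 3  ⇒ total 19.
Compare {#2, #3, #5}: total 20.
Compare {#1, #2, #3}: total 22.
No size-3 selection does better; minimum is 19.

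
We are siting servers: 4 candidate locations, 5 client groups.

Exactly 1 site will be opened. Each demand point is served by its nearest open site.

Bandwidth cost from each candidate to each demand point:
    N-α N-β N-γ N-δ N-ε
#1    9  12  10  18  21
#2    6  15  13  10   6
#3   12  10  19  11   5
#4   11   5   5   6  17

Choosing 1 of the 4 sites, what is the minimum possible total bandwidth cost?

Open {#4}.
  N-α→#4 11, N-β→#4 5, N-γ→#4 5, N-δ→#4 6, N-ε→#4 17  ⇒ total 44.
Compare {#2}: total 50.
Compare {#3}: total 57.
No size-1 selection does better; minimum is 44.

44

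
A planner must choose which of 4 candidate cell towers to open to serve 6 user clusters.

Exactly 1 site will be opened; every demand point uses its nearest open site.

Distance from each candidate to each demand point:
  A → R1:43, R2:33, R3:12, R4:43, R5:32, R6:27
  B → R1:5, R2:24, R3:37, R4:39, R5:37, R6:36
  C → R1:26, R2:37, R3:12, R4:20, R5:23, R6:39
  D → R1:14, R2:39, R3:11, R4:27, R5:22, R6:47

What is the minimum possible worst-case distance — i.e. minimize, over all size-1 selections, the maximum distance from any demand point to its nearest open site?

39

Open {B}.
  Farthest demand point is R4 at distance 39 (to B); all others are ≤ 39.
With {C} the worst case is 39.
With {A} the worst case is 43.
No size-1 selection achieves below 39.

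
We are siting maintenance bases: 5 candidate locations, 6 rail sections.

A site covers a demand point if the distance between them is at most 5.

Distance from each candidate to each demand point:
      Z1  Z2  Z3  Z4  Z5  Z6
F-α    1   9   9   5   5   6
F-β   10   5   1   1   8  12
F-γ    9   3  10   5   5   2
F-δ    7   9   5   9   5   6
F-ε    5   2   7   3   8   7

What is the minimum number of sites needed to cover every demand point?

3

Coverage sets (demand points within 5 of each site):
  F-α: {Z1, Z4, Z5}
  F-β: {Z2, Z3, Z4}
  F-γ: {Z2, Z4, Z5, Z6}
  F-δ: {Z3, Z5}
  F-ε: {Z1, Z2, Z4}
No 2 sites suffice: every size-2 union leaves at least one demand point uncovered.
But {F-α, F-β, F-γ} covers everything, so the minimum is 3.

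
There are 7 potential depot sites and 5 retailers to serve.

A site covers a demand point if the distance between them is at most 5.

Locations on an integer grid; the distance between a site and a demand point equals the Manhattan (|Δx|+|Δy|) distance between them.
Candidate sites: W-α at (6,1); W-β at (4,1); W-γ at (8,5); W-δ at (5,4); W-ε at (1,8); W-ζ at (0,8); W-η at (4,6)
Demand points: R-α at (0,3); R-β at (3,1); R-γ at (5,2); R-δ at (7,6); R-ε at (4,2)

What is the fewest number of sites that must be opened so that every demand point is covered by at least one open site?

Coverage sets (demand points within 5 of each site):
  W-α: {R-β, R-γ, R-ε}
  W-β: {R-β, R-γ, R-ε}
  W-γ: {R-δ}
  W-δ: {R-β, R-γ, R-δ, R-ε}
  W-ε: {}
  W-ζ: {R-α}
  W-η: {R-γ, R-δ, R-ε}
No single site covers all 5 demand points.
But {W-δ, W-ζ} covers everything, so the minimum is 2.

2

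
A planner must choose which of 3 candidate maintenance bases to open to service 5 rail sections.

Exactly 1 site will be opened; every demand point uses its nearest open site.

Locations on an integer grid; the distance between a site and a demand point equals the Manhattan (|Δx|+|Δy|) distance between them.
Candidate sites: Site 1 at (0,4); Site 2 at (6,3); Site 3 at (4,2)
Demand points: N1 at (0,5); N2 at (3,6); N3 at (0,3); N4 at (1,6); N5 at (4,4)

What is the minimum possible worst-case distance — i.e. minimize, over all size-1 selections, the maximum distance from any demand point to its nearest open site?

5

Open {Site 1}.
  Farthest demand point is N2 at distance 5 (to Site 1); all others are ≤ 5.
With {Site 3} the worst case is 7.
With {Site 2} the worst case is 8.
No size-1 selection achieves below 5.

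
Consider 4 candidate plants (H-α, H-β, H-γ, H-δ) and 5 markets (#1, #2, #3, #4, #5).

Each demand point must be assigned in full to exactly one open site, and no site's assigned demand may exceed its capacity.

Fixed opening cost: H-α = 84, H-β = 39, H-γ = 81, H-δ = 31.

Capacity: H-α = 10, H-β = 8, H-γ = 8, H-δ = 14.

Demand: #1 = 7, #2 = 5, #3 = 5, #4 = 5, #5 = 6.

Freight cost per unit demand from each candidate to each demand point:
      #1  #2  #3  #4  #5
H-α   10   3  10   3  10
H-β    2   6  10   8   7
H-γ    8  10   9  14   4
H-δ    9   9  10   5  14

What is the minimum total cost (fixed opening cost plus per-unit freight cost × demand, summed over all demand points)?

332

Open {H-α, H-β, H-δ}; cheapest assignment that respects the capacities:
  H-α (cap 10, load 10): #2, #4 — cost 5×3 + 5×3 = 30
  H-β (cap 8, load 7): #1 — cost 7×2 = 14
  H-δ (cap 14, load 11): #3, #5 — cost 5×10 + 6×14 = 134
  Shipping 178, fixed 154 → total 332.
  Any other capacity-feasible assignment to {H-α, H-β, H-δ} ships for at least 178.
Compare {H-α, H-β, H-γ, H-δ}: its best feasible assignment gives total 353.
Compare {H-α, H-γ, H-δ}: its best feasible assignment gives total 363.
Every other set of open sites that can feasibly serve all demand totals ≥ 353 even under its best assignment. Minimum: 332.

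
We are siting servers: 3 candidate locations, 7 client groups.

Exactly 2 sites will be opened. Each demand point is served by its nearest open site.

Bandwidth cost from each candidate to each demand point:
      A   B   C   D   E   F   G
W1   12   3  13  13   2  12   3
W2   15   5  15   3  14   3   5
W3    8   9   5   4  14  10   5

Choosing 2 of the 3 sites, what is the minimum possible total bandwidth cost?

Open {W1, W3}.
  A→W3 8, B→W1 3, C→W3 5, D→W3 4, E→W1 2, F→W3 10, G→W1 3  ⇒ total 35.
Compare {W1, W2}: total 39.
Compare {W2, W3}: total 43.

35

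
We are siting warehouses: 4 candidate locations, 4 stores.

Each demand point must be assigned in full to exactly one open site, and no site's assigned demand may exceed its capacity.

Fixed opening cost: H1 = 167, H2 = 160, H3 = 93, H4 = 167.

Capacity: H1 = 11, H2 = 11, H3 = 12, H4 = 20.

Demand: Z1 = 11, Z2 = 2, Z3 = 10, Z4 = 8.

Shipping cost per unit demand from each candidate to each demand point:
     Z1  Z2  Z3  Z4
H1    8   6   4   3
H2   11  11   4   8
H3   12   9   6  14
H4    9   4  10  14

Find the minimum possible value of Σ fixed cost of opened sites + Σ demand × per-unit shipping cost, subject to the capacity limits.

549

Open {H3, H4}; cheapest assignment that respects the capacities:
  H3 (cap 12, load 12): Z2, Z3 — cost 2×9 + 10×6 = 78
  H4 (cap 20, load 19): Z1, Z4 — cost 11×9 + 8×14 = 211
  Shipping 289, fixed 260 → total 549.
  Any other capacity-feasible assignment to {H3, H4} ships for at least 289.
Compare {H1, H3, H4}: its best feasible assignment gives total 618.
Compare {H1, H2, H3}: its best feasible assignment gives total 628.
Every other set of open sites that can feasibly serve all demand totals ≥ 618 even under its best assignment. Minimum: 549.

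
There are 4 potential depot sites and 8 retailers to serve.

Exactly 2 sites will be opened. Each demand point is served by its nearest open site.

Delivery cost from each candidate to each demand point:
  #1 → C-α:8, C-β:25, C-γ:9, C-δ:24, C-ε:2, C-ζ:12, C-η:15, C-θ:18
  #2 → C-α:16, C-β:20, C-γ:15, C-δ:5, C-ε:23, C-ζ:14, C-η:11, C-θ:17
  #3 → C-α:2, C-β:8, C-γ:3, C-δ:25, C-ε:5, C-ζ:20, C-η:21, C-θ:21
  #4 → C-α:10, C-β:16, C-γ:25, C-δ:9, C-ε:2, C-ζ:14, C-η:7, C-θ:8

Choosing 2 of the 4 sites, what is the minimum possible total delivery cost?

53

Open {#3, #4}.
  C-α→#3 2, C-β→#3 8, C-γ→#3 3, C-δ→#4 9, C-ε→#4 2, C-ζ→#4 14, C-η→#4 7, C-θ→#4 8  ⇒ total 53.
Compare {#2, #3}: total 65.
Compare {#1, #4}: total 71.
No size-2 selection does better; minimum is 53.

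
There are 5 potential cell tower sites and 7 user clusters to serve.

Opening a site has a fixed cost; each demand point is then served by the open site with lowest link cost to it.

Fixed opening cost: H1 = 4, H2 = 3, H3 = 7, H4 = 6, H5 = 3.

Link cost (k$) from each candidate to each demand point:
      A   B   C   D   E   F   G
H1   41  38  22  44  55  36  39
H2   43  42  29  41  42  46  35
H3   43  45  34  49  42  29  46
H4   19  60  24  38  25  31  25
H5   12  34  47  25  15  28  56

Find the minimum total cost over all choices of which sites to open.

Open {H4, H5}: assign each demand point to its cheapest open site.
  A→H5 12, B→H5 34, C→H4 24, D→H5 25, E→H5 15, F→H5 28, G→H4 25
  link cost 163, fixed 9 → total 172.
Compare {H1, H4, H5}: link cost 161 + fixed 13 = 174.
Compare {H2, H4, H5}: link cost 163 + fixed 12 = 175.
Compare {H1, H2, H4, H5}: link cost 161 + fixed 16 = 177.
All other subsets cost ≥ 174. Minimum total cost: 172.

172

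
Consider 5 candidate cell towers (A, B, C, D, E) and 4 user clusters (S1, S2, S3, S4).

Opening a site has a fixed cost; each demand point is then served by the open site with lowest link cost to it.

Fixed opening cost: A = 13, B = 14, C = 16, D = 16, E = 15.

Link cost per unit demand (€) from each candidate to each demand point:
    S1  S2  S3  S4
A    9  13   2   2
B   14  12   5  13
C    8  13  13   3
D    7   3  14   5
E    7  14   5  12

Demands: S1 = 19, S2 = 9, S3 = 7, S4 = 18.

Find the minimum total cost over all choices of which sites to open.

Open {A, D}: assign each demand point to its cheapest open site.
  S1→D 19×7=133, S2→D 9×3=27, S3→A 7×2=14, S4→A 18×2=36
  link cost 210, fixed 29 → total 239.
Compare {A, B, D}: link cost 210 + fixed 43 = 253.
Compare {A, D, E}: link cost 210 + fixed 44 = 254.
Compare {A, C, D}: link cost 210 + fixed 45 = 255.
All other subsets cost ≥ 253. Minimum total cost: 239.

239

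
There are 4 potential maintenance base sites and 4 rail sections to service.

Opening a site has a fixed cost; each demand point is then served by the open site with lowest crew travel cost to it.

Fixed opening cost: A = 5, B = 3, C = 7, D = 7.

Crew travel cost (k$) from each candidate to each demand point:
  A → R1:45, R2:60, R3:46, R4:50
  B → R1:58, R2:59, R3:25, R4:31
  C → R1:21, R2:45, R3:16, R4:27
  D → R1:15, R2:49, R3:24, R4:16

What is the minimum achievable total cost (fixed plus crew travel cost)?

106

Open {C, D}: assign each demand point to its cheapest open site.
  R1→D 15, R2→C 45, R3→C 16, R4→D 16
  crew travel cost 92, fixed 14 → total 106.
Compare {B, C, D}: crew travel cost 92 + fixed 17 = 109.
Compare {D}: crew travel cost 104 + fixed 7 = 111.
Compare {A, C, D}: crew travel cost 92 + fixed 19 = 111.
All other subsets cost ≥ 109. Minimum total cost: 106.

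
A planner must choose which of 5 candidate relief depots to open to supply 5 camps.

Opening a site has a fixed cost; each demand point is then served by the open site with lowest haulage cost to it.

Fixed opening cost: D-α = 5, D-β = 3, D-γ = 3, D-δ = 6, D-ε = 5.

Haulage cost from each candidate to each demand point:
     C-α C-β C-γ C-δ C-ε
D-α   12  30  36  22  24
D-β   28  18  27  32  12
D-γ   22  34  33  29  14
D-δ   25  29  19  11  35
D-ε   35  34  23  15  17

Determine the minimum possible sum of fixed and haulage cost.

Open {D-α, D-β, D-δ}: assign each demand point to its cheapest open site.
  C-α→D-α 12, C-β→D-β 18, C-γ→D-δ 19, C-δ→D-δ 11, C-ε→D-β 12
  haulage cost 72, fixed 14 → total 86.
Compare {D-α, D-β, D-γ, D-δ}: haulage cost 72 + fixed 17 = 89.
Compare {D-α, D-β, D-δ, D-ε}: haulage cost 72 + fixed 19 = 91.
Compare {D-α, D-β, D-ε}: haulage cost 80 + fixed 13 = 93.
All other subsets cost ≥ 89. Minimum total cost: 86.

86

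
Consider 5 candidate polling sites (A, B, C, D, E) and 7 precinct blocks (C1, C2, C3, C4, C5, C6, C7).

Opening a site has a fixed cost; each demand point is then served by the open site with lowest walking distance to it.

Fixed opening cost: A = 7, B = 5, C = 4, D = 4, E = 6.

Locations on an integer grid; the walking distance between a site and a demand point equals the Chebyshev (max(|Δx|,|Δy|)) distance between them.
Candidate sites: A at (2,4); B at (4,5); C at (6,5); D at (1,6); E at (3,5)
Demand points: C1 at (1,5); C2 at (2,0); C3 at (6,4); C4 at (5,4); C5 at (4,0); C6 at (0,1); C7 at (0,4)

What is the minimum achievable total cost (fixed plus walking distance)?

27

Open {A, C}: assign each demand point to its cheapest open site.
  C1→A 1, C2→A 4, C3→C 1, C4→C 1, C5→A 4, C6→A 3, C7→A 2
  walking distance 16, fixed 11 → total 27.
Compare {A}: walking distance 21 + fixed 7 = 28.
Compare {C, D}: walking distance 20 + fixed 8 = 28.
Compare {B}: walking distance 24 + fixed 5 = 29.
All other subsets cost ≥ 28. Minimum total cost: 27.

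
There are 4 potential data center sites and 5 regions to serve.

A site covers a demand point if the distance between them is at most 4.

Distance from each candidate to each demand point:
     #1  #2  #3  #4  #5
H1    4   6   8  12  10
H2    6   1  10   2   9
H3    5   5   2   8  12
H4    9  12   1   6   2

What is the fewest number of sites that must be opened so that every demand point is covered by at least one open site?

Coverage sets (demand points within 4 of each site):
  H1: {#1}
  H2: {#2, #4}
  H3: {#3}
  H4: {#3, #5}
No 2 sites suffice: every size-2 union leaves at least one demand point uncovered.
But {H1, H2, H4} covers everything, so the minimum is 3.

3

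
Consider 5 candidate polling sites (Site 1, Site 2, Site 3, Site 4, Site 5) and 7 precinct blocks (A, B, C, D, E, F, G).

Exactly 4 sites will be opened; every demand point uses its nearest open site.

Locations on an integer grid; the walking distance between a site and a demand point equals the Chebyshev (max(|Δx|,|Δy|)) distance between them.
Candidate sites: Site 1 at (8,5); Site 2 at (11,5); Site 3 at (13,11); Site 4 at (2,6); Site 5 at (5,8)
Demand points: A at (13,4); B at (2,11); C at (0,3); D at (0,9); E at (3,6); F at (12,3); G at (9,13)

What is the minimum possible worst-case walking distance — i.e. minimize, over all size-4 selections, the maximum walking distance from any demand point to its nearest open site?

Open {Site 2, Site 3, Site 4, Site 5}.
  Farthest demand point is G at walking distance 4 (to Site 3); all others are ≤ 4.
With {Site 1, Site 2, Site 3, Site 4} the worst case is 5.
With {Site 1, Site 2, Site 3, Site 5} the worst case is 5.
No size-4 selection achieves below 4.

4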